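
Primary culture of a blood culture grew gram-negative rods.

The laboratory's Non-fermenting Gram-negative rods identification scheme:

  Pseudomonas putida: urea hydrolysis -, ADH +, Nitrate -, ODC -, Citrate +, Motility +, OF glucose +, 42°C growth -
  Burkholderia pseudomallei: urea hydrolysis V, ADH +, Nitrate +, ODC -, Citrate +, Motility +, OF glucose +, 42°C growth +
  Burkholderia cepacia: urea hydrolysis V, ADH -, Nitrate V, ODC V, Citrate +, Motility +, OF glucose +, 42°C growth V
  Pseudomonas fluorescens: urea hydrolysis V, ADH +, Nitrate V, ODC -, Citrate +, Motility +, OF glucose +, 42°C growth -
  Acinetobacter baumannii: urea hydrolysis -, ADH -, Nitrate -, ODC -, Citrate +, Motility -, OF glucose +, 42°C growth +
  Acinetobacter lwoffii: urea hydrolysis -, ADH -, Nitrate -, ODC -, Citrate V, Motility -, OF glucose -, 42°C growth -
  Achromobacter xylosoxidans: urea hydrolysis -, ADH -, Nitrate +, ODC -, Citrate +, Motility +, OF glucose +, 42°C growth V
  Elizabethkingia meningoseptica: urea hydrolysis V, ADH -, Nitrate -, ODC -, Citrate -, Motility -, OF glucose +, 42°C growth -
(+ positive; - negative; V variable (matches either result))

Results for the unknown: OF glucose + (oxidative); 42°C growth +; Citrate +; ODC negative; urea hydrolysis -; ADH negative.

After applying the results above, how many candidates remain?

3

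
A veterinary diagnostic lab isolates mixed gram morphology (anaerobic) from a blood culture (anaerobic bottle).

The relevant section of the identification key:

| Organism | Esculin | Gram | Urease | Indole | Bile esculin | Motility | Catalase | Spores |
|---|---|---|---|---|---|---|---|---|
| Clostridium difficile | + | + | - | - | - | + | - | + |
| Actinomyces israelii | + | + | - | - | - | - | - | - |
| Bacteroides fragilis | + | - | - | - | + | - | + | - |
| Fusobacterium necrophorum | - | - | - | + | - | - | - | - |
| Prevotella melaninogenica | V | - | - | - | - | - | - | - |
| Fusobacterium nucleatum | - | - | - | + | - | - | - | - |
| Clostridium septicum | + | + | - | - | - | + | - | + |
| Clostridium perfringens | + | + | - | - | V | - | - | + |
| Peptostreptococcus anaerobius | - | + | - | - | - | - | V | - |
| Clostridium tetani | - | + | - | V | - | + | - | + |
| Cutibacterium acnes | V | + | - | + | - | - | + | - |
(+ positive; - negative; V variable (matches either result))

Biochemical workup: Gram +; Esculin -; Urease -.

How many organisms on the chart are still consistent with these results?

Esculin -: excludes 5 organisms — 6 left.
Urease -: all 6 remaining candidates are consistent.
Gram +: excludes Fusobacterium necrophorum, Prevotella melaninogenica, Fusobacterium nucleatum — 3 left.
Still consistent: Clostridium tetani, Cutibacterium acnes, Peptostreptococcus anaerobius.

3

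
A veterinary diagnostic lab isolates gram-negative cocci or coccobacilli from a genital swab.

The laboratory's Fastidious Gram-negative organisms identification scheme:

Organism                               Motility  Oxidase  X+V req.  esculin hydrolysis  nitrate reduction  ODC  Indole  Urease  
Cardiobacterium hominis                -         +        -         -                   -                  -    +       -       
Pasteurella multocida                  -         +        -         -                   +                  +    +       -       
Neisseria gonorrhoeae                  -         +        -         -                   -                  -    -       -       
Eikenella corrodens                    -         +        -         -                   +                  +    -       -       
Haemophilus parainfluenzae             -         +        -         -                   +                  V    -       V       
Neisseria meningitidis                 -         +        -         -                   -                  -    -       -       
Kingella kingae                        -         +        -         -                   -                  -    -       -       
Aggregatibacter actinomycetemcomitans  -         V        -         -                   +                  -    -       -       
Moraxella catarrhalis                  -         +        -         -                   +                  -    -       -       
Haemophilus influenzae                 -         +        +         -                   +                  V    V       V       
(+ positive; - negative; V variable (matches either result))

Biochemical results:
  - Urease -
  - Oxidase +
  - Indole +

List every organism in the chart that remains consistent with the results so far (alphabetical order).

Cardiobacterium hominis, Haemophilus influenzae, Pasteurella multocida

Indole +: excludes 7 organisms — 3 left.
Urease -: all 3 remaining candidates are consistent.
Oxidase +: all 3 remaining candidates are consistent.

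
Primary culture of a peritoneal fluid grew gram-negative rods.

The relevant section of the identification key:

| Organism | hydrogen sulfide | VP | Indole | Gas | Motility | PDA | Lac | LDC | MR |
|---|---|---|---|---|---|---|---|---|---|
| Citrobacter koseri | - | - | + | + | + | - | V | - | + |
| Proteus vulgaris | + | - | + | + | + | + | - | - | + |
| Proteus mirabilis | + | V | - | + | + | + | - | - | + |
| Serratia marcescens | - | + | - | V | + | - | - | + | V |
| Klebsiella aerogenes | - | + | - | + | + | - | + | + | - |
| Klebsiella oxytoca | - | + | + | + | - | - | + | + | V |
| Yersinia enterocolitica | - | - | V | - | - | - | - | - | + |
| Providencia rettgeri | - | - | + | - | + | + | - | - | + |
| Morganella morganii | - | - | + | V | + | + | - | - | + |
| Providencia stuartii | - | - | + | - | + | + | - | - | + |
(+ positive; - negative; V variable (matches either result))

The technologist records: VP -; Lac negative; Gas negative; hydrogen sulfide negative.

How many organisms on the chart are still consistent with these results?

Lac -: excludes Klebsiella aerogenes, Klebsiella oxytoca — 8 left.
hydrogen sulfide -: excludes Proteus vulgaris, Proteus mirabilis — 6 left.
VP -: excludes Serratia marcescens — 5 left.
Gas -: excludes Citrobacter koseri — 4 left.
Still consistent: Morganella morganii, Providencia rettgeri, Providencia stuartii, Yersinia enterocolitica.

4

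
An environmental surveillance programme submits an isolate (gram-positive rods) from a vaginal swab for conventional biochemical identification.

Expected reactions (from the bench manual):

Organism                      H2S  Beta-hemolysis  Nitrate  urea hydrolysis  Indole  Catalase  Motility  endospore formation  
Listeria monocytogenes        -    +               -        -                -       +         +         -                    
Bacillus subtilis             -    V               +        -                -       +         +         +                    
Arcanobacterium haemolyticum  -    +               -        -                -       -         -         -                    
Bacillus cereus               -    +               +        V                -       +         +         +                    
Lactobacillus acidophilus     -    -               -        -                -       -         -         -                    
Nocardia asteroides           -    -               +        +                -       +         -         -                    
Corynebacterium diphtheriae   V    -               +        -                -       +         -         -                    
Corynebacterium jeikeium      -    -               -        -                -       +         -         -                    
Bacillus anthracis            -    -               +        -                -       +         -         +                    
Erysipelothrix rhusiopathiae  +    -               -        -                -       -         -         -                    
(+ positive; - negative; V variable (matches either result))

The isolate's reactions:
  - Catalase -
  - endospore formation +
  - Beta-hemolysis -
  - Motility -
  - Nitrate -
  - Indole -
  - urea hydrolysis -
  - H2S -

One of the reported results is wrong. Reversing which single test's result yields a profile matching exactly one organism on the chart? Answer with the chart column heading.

endospore formation

As reported, no row in the chart matches all 8 reactions.
Reversing Indole → still no organism matches.
Reversing Motility → still no organism matches.
Reversing Beta-hemolysis → still no organism matches.
Reversing endospore formation (to -) → unique match: Lactobacillus acidophilus.
Reversing Nitrate → still no organism matches.
Reversing Catalase → still no organism matches.
Reversing urea hydrolysis → still no organism matches.
Reversing H2S → still no organism matches.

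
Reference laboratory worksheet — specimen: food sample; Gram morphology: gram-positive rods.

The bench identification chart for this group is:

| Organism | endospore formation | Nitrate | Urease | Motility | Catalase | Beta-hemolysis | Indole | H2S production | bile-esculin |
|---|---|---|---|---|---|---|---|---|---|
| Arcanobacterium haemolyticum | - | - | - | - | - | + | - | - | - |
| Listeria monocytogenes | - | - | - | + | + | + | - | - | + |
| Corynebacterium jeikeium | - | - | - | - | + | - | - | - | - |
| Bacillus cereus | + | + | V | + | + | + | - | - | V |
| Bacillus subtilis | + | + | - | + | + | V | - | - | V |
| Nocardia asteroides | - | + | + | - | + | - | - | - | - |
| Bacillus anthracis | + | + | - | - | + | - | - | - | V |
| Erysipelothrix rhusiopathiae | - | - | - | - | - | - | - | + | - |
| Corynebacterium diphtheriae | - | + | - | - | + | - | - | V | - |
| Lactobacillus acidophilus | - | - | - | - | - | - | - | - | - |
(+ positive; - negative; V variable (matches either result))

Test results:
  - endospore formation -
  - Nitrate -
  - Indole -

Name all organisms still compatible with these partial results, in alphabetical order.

Nitrate -: excludes 5 organisms — 5 left.
endospore formation -: all 5 remaining candidates are consistent.
Indole -: all 5 remaining candidates are consistent.

Arcanobacterium haemolyticum, Corynebacterium jeikeium, Erysipelothrix rhusiopathiae, Lactobacillus acidophilus, Listeria monocytogenes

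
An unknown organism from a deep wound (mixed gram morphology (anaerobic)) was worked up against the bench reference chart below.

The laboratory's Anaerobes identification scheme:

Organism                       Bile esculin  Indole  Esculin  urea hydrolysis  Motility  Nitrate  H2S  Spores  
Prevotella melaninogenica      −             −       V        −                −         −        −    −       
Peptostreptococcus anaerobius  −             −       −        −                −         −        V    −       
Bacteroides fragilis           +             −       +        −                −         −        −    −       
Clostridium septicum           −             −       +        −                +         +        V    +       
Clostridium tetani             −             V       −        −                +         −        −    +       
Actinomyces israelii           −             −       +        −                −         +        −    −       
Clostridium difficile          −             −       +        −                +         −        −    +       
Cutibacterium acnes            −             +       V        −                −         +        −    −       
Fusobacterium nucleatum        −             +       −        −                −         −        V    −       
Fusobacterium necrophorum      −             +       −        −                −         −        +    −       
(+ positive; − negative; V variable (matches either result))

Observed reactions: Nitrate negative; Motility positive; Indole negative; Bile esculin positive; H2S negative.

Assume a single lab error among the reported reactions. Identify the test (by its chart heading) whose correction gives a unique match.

Motility

As reported, no row in the chart matches all 5 reactions.
Reversing Nitrate → still no organism matches.
Reversing Motility (to −) → unique match: Bacteroides fragilis.
Reversing Indole → still no organism matches.
Reversing H2S → still no organism matches.
Reversing Bile esculin → 2 organisms match (not unique).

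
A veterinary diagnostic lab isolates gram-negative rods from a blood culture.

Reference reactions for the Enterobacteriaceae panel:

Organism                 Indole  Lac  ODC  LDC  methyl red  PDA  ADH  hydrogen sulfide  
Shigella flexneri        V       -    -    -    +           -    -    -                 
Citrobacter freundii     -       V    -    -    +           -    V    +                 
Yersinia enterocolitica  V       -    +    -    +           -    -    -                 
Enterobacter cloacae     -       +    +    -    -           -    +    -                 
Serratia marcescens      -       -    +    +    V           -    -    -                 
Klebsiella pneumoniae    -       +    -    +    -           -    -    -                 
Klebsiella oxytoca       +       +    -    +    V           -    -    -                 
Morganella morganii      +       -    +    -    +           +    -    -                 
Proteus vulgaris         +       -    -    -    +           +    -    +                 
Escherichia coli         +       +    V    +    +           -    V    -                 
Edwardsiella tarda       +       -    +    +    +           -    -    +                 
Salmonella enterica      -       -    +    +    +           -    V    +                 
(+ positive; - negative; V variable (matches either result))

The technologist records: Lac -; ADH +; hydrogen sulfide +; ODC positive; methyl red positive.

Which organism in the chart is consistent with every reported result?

Salmonella enterica

hydrogen sulfide +: excludes 8 organisms — 4 left.
ADH +: excludes Proteus vulgaris, Edwardsiella tarda — 2 left.
ODC +: excludes Citrobacter freundii — 1 left.
Lac -: the one remaining candidate is consistent.
methyl red +: the one remaining candidate is consistent.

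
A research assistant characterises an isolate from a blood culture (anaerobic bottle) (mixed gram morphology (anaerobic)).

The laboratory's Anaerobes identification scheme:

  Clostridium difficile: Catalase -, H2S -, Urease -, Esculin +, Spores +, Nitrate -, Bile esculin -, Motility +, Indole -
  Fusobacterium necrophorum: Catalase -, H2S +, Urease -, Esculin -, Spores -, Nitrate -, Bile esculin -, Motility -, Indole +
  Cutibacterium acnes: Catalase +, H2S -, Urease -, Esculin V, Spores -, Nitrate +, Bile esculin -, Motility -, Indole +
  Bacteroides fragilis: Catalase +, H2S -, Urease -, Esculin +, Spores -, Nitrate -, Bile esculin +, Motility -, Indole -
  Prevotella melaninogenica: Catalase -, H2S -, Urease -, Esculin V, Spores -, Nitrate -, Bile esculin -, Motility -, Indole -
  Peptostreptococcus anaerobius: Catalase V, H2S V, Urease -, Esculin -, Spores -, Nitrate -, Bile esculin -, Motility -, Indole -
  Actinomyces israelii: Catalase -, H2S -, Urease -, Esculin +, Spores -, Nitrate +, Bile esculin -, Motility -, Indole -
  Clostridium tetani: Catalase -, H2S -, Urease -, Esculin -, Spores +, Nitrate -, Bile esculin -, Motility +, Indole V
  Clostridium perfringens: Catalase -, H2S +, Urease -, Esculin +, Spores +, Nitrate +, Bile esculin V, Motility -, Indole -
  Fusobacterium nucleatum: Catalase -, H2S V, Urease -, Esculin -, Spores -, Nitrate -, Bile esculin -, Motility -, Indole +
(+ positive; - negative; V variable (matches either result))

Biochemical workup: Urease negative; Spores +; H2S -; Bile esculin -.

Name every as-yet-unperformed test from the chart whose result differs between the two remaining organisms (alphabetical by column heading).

Esculin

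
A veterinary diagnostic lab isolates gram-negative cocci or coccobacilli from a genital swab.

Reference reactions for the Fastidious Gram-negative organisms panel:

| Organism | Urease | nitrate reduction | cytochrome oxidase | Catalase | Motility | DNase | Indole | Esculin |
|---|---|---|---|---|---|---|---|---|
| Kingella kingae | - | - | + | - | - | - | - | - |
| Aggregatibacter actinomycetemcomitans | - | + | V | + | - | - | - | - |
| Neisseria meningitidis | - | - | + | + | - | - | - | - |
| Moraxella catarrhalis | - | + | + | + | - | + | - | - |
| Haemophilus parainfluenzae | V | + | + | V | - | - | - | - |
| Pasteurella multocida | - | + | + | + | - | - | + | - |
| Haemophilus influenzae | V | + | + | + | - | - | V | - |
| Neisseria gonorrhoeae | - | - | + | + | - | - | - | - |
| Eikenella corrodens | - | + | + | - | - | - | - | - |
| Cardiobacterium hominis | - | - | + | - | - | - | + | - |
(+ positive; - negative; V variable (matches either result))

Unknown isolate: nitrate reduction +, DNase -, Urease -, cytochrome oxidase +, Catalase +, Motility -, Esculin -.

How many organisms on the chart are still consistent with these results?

nitrate reduction +: excludes Kingella kingae, Neisseria meningitidis, Neisseria gonorrhoeae, Cardiobacterium hominis — 6 left.
Motility -: all 6 remaining candidates are consistent.
Esculin -: all 6 remaining candidates are consistent.
cytochrome oxidase +: all 6 remaining candidates are consistent.
Catalase +: excludes Eikenella corrodens — 5 left.
Urease -: all 5 remaining candidates are consistent.
DNase -: excludes Moraxella catarrhalis — 4 left.
Still consistent: Aggregatibacter actinomycetemcomitans, Haemophilus influenzae, Haemophilus parainfluenzae, Pasteurella multocida.

4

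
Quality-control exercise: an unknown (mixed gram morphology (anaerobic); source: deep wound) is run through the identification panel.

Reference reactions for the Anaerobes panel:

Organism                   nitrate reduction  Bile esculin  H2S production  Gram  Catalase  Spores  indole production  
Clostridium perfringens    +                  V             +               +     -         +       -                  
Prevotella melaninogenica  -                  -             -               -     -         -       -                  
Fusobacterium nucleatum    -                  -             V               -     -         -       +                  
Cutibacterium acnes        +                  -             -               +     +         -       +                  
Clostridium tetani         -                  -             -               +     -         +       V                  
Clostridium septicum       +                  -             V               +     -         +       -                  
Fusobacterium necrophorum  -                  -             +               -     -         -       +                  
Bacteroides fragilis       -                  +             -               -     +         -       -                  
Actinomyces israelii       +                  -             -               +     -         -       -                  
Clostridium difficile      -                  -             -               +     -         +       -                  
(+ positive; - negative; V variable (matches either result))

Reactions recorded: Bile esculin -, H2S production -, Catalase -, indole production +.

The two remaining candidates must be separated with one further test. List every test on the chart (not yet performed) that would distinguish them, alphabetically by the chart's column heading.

indole production +: excludes 6 organisms — 4 left.
H2S production -: excludes Fusobacterium necrophorum — 3 left.
Bile esculin -: all 3 remaining candidates are consistent.
Catalase -: excludes Cutibacterium acnes — 2 left.
Two candidates remain: Clostridium tetani and Fusobacterium nucleatum.
  nitrate reduction: - vs - — same for both, does not separate.
  Gram: Clostridium tetani +, Fusobacterium nucleatum - — discriminates.
  Spores: Clostridium tetani +, Fusobacterium nucleatum - — discriminates.

Gram, Spores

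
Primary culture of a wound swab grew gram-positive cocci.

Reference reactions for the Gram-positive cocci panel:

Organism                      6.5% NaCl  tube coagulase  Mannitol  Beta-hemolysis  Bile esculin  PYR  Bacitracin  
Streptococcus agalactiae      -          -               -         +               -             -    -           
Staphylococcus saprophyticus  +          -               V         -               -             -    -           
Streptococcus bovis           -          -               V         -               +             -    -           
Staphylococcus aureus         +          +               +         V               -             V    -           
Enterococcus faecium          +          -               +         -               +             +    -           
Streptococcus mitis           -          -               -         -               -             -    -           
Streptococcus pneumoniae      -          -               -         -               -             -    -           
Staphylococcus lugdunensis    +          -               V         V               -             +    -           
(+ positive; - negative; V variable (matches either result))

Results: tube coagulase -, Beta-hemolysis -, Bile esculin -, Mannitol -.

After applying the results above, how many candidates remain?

4

Mannitol -: excludes Staphylococcus aureus, Enterococcus faecium — 6 left.
Beta-hemolysis -: excludes Streptococcus agalactiae — 5 left.
tube coagulase -: all 5 remaining candidates are consistent.
Bile esculin -: excludes Streptococcus bovis — 4 left.
Still consistent: Staphylococcus lugdunensis, Staphylococcus saprophyticus, Streptococcus mitis, Streptococcus pneumoniae.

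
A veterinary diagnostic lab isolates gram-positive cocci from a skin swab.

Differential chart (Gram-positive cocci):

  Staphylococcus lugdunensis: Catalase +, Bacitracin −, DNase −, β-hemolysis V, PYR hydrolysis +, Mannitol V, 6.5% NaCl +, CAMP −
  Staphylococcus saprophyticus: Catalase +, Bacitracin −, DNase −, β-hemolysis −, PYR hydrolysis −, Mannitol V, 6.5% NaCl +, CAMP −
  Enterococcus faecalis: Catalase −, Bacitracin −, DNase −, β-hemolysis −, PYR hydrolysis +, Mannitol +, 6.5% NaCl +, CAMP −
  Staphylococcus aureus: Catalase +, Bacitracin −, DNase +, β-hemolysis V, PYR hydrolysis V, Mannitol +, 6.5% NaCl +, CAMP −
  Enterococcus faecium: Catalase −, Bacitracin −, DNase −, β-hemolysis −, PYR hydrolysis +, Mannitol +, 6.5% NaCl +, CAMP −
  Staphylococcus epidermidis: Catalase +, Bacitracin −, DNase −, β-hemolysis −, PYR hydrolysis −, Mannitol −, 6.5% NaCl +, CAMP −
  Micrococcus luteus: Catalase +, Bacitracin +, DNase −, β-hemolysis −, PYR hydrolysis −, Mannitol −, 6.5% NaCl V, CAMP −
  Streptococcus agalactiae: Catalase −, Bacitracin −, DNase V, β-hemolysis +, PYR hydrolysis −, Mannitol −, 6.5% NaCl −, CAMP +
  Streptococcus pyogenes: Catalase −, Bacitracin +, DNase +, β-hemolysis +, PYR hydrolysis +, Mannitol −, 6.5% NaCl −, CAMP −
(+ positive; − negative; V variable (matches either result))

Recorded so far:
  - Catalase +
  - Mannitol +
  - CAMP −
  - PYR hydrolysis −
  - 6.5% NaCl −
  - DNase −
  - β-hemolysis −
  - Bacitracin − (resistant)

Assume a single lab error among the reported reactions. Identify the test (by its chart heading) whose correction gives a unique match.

6.5% NaCl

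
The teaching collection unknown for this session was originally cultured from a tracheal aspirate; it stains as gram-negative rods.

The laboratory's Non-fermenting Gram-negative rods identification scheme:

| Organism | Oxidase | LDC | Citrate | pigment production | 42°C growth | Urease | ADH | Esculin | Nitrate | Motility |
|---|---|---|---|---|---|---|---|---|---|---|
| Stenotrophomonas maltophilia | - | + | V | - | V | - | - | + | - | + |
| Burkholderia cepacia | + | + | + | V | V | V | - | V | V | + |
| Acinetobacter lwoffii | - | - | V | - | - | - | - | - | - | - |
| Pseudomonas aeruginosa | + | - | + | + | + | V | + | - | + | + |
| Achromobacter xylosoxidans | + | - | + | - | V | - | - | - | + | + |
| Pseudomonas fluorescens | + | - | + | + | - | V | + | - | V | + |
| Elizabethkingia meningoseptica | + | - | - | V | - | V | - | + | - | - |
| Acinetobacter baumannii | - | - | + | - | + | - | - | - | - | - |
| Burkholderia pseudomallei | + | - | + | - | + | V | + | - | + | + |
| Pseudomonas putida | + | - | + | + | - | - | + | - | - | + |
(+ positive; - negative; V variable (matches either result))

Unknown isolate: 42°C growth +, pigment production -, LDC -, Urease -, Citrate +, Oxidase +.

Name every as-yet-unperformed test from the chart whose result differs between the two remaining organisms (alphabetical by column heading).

Citrate +: excludes Elizabethkingia meningoseptica — 9 left.
Urease -: all 9 remaining candidates are consistent.
LDC -: excludes Stenotrophomonas maltophilia, Burkholderia cepacia — 7 left.
pigment production -: excludes Pseudomonas aeruginosa, Pseudomonas fluorescens, Pseudomonas putida — 4 left.
42°C growth +: excludes Acinetobacter lwoffii — 3 left.
Oxidase +: excludes Acinetobacter baumannii — 2 left.
Two candidates remain: Achromobacter xylosoxidans and Burkholderia pseudomallei.
  ADH: Achromobacter xylosoxidans -, Burkholderia pseudomallei + — discriminates.
  Esculin: - vs - — same for both, does not separate.
  Nitrate: + vs + — same for both, does not separate.
  Motility: + vs + — same for both, does not separate.

ADH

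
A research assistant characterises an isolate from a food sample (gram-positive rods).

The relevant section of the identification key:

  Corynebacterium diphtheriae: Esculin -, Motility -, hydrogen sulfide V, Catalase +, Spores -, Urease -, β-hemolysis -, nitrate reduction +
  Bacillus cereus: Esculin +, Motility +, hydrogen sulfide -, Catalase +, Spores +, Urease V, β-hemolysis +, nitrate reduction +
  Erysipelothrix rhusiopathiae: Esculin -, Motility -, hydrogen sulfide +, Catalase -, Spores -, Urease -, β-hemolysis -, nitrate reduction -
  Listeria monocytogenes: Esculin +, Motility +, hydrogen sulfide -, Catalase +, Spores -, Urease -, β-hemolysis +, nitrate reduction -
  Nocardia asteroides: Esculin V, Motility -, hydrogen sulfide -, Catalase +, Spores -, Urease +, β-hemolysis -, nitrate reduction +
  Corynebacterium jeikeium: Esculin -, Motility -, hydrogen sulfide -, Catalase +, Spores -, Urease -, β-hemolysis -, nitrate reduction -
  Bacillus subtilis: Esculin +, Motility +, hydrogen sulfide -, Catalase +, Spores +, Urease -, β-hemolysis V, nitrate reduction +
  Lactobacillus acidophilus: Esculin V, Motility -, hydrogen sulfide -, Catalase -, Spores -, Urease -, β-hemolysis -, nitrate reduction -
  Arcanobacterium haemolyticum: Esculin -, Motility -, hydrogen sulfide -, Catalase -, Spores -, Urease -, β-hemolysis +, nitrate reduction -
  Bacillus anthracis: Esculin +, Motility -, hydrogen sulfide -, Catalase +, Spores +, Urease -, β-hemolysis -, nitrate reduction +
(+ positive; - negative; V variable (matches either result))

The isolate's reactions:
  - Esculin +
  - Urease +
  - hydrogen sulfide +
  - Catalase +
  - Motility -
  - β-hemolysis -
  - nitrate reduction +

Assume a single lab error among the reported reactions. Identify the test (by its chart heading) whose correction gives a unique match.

As reported, no row in the chart matches all 7 reactions.
Reversing β-hemolysis → still no organism matches.
Reversing Motility → still no organism matches.
Reversing hydrogen sulfide (to -) → unique match: Nocardia asteroides.
Reversing Esculin → still no organism matches.
Reversing Catalase → still no organism matches.
Reversing nitrate reduction → still no organism matches.
Reversing Urease → still no organism matches.

hydrogen sulfide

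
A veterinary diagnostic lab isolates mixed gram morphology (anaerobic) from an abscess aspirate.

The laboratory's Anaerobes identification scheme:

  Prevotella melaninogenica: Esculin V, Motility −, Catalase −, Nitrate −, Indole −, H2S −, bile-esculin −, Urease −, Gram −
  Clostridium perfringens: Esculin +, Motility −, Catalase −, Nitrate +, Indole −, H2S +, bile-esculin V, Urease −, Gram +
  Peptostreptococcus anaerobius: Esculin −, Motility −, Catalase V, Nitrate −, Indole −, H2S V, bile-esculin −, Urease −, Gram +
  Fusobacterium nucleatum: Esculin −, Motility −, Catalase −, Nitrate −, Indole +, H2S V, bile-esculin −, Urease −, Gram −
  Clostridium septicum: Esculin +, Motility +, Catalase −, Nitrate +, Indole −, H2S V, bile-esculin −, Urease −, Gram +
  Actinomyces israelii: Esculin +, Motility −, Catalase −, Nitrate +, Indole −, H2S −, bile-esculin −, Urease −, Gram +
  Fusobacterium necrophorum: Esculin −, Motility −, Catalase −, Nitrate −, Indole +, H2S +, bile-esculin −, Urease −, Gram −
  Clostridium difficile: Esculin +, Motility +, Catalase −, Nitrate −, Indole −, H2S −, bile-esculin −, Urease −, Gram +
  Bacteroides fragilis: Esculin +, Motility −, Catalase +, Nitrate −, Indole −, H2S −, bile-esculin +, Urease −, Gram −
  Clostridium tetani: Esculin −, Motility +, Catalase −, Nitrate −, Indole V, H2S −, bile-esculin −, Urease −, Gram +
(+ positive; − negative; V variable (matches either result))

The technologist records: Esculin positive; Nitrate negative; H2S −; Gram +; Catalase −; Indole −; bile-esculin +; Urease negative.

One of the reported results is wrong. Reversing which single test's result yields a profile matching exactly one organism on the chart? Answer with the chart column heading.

bile-esculin

As reported, no row in the chart matches all 8 reactions.
Reversing H2S → still no organism matches.
Reversing Urease → still no organism matches.
Reversing Esculin → still no organism matches.
Reversing Catalase → still no organism matches.
Reversing Nitrate → still no organism matches.
Reversing Gram → still no organism matches.
Reversing bile-esculin (to −) → unique match: Clostridium difficile.
Reversing Indole → still no organism matches.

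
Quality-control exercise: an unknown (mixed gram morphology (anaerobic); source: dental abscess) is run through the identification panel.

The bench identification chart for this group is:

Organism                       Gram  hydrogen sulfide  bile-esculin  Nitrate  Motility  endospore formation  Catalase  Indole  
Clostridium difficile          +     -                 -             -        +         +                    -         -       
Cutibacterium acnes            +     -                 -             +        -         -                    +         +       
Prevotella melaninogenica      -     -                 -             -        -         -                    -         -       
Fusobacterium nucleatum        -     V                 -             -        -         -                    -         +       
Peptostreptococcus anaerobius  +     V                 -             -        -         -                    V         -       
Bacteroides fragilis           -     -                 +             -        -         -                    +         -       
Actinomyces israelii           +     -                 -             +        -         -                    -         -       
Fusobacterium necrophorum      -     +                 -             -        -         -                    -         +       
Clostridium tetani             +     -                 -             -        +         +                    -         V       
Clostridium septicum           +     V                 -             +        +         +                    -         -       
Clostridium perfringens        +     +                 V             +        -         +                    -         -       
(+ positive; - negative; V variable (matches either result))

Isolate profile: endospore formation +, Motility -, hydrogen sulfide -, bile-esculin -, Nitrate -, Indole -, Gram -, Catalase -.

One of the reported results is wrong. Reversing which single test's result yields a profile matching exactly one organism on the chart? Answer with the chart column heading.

As reported, no row in the chart matches all 8 reactions.
Reversing hydrogen sulfide → still no organism matches.
Reversing Gram → still no organism matches.
Reversing Nitrate → still no organism matches.
Reversing endospore formation (to -) → unique match: Prevotella melaninogenica.
Reversing Motility → still no organism matches.
Reversing Catalase → still no organism matches.
Reversing bile-esculin → still no organism matches.
Reversing Indole → still no organism matches.

endospore formation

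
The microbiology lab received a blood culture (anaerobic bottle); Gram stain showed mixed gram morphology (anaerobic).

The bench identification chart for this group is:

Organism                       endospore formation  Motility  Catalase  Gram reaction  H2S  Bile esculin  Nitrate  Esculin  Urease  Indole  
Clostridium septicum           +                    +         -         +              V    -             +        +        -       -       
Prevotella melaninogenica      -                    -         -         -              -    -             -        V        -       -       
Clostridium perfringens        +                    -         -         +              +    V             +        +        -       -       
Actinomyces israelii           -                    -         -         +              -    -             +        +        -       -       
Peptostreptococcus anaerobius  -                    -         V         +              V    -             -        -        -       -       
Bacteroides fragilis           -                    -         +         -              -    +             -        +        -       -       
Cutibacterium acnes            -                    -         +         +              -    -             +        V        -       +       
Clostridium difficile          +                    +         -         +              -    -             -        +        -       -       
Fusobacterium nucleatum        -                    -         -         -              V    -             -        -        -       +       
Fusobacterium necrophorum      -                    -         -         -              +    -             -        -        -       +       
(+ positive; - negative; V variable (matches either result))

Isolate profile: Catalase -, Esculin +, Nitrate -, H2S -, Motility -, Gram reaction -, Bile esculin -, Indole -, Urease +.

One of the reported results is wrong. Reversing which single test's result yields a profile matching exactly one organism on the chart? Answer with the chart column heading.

As reported, no row in the chart matches all 9 reactions.
Reversing Nitrate → still no organism matches.
Reversing Esculin → still no organism matches.
Reversing Indole → still no organism matches.
Reversing Motility → still no organism matches.
Reversing Urease (to -) → unique match: Prevotella melaninogenica.
Reversing H2S → still no organism matches.
Reversing Catalase → still no organism matches.
Reversing Gram reaction → still no organism matches.
Reversing Bile esculin → still no organism matches.

Urease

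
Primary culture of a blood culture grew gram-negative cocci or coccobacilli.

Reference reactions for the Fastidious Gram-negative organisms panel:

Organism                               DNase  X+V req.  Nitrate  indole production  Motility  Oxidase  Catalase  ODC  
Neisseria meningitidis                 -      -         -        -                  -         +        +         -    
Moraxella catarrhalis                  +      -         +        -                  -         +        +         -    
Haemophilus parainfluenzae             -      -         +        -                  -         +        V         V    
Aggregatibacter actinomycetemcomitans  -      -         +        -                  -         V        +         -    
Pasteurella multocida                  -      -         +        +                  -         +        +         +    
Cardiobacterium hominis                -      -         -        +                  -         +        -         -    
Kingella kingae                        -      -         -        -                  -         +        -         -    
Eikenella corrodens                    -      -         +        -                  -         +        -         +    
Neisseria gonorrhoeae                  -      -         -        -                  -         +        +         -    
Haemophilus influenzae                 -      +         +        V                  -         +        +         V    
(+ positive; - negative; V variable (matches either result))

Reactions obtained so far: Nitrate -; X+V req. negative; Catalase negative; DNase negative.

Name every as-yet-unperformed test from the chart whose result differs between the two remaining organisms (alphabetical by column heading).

X+V req. -: excludes Haemophilus influenzae — 9 left.
Nitrate -: excludes 5 organisms — 4 left.
DNase -: all 4 remaining candidates are consistent.
Catalase -: excludes Neisseria meningitidis, Neisseria gonorrhoeae — 2 left.
Two candidates remain: Cardiobacterium hominis and Kingella kingae.
  indole production: Cardiobacterium hominis +, Kingella kingae - — discriminates.
  Motility: - vs - — same for both, does not separate.
  Oxidase: + vs + — same for both, does not separate.
  ODC: - vs - — same for both, does not separate.

indole production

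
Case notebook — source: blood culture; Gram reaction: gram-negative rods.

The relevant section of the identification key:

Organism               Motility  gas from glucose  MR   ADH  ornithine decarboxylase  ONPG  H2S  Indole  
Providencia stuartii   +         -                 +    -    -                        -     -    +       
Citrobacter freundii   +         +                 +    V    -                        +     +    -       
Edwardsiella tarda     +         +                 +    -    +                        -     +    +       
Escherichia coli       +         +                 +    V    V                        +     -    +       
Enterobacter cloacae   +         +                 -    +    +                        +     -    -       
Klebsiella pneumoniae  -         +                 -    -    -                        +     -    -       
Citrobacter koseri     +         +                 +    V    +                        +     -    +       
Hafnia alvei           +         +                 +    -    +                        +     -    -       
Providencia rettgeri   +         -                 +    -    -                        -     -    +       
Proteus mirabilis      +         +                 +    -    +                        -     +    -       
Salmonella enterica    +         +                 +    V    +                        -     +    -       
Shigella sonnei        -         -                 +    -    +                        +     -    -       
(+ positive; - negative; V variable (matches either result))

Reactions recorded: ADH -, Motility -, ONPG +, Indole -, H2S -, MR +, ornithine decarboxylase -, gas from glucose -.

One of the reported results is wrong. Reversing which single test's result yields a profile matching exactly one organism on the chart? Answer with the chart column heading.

As reported, no row in the chart matches all 8 reactions.
Reversing gas from glucose → still no organism matches.
Reversing MR → still no organism matches.
Reversing H2S → still no organism matches.
Reversing ADH → still no organism matches.
Reversing Indole → still no organism matches.
Reversing ONPG → still no organism matches.
Reversing ornithine decarboxylase (to +) → unique match: Shigella sonnei.
Reversing Motility → still no organism matches.

ornithine decarboxylase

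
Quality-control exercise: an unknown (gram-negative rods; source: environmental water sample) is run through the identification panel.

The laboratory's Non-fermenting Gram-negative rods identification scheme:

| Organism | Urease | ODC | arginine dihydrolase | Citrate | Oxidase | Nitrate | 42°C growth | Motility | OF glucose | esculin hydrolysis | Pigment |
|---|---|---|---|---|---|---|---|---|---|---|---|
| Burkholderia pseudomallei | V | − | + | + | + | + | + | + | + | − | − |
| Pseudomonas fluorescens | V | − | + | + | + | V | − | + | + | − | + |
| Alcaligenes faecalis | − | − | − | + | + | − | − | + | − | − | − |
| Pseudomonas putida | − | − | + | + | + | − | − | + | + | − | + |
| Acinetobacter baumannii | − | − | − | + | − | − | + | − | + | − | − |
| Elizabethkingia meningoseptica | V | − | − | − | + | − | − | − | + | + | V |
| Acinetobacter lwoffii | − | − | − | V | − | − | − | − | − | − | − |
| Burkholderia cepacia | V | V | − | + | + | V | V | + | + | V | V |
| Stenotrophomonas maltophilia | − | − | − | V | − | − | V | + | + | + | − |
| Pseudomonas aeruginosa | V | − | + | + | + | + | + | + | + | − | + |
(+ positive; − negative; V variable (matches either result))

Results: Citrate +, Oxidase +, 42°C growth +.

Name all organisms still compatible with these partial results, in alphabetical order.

Citrate +: excludes Elizabethkingia meningoseptica — 9 left.
Oxidase +: excludes Acinetobacter baumannii, Acinetobacter lwoffii, Stenotrophomonas maltophilia — 6 left.
42°C growth +: excludes Pseudomonas fluorescens, Alcaligenes faecalis, Pseudomonas putida — 3 left.

Burkholderia cepacia, Burkholderia pseudomallei, Pseudomonas aeruginosa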